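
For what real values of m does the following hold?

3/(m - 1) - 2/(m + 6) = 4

m = -6.4543 or m = 1.7043

Multiply both sides by (m - 1)(m + 6):
3(m + 6) - 2(m - 1) = 4(m - 1)(m + 6).
Expand and collect terms: 4m² + 19m - 44 = 0.
By the quadratic formula, m = (-19 ± √1065) / 8, so m ≈ 1.7043 or m ≈ -6.4543.
Neither value makes a denominator zero (m ≠ 1, m ≠ -6), so both are valid.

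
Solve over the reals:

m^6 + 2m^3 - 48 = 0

Let u = m^3. The equation becomes u^2 + 2u - 48 = 0.
Factor: (u - 6)(u + 8) = 0, so u = 6 or u = -8.
m^3 = 6 gives m = (6)^(1/3) ~= 1.8171.
m^3 = -8 gives m = -2.

m = -2 or m = 1.8171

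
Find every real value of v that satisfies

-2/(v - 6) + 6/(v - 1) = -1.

v = -4 or v = 7

Multiply both sides by (v - 6)(v - 1):
-2(v - 1) + 6(v - 6) = -(v - 6)(v - 1).
Expand and collect terms: -v^2 + 3v + 28 = 0.
Factor or apply the quadratic formula: v = -4 or v = 7.
Neither value makes a denominator zero (v != 6, v != 1), so both are valid.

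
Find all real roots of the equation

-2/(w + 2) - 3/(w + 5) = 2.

w = -6.886 or w = -2.614

Multiply both sides by (w + 2)(w + 5):
-2(w + 5) - 3(w + 2) = 2(w + 2)(w + 5).
Expand and collect terms: 2w² + 19w + 36 = 0.
By the quadratic formula, w = (-19 ± √73) / 4, so w ≈ -2.614 or w ≈ -6.886.
Neither value makes a denominator zero (w ≠ -2, w ≠ -5), so both are valid.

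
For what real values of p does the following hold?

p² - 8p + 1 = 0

Discriminant: (-8)² − 4·1·1 = 60.
Quadratic formula: p = (8 ± √60) / 2.
So p = √(15) + 4 ≈ 7.873 or p = 4 - √(15) ≈ 0.127.

p = 0.127 or p = 7.873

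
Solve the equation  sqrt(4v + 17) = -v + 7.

Square both sides: 4v + 17 = (-v + 7)^2.
Expand and rearrange: v^2 - 18v + 32 = 0.
Solving gives v = 16 or v = 2.
Check each candidate in the original equation:
  v = 16: sqrt(81) = 9, while -v + 7 = -9 — extraneous.
  v = 2: sqrt(25) = 5, while -v + 7 = 5 — valid.

v = 2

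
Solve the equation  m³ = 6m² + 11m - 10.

m = -2 or m = 0.6834 or m = 7.3166

Rearrange: m³ - 6m² - 11m + 10 = 0.
Possible rational roots are divisors of 10. Testing m = -2 gives 0, so (m + 2) is a factor.
Divide: m³ - 6m² - 11m + 10 = (m + 2)(m² - 8m + 5).
Apply the quadratic formula to m² - 8m + 5 = 0: m = (8 ± √44)/2, i.e. m ≈ 7.3166 or m ≈ 0.6834.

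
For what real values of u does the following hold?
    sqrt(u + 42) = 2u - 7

u = 7

Square both sides: u + 42 = (2u - 7)^2.
Expand and rearrange: 4u^2 - 29u + 7 = 0.
Solving gives u = 7 or u = 0.25.
Check each candidate in the original equation:
  u = 7: sqrt(49) = 7, while 2u - 7 = 7 — valid.
  u = 0.25: sqrt(42.25) = 6.5, while 2u - 7 = -6.5 — extraneous.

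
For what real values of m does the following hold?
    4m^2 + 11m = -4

Rearrange to standard form: 4m^2 + 11m + 4 = 0.
Discriminant: (11)^2 - 4*4*4 = 57.
Quadratic formula: m = (-11 +/- sqrt(57)) / 8.
So m = -11/8 + sqrt(57)/8 ~= -0.4313 or m = -11/8 - sqrt(57)/8 ~= -2.3187.

m = -2.3187 or m = -0.4313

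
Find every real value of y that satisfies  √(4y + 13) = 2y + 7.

Square both sides: 4y + 13 = (2y + 7)².
Expand and rearrange: 4y² + 24y + 36 = 0.
This gives the repeated root y = -3.
Check in the original equation:
  y = -3: √(1) = 1, while 2y + 7 = 1 — valid.

y = -3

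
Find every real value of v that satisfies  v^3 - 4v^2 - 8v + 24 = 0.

v = -2.6056 or v = 2 or v = 4.6056

Possible rational roots are divisors of 24. Testing v = 2 gives 0, so (v - 2) is a factor.
Divide: v^3 - 4v^2 - 8v + 24 = (v - 2)(v^2 - 2v - 12).
Apply the quadratic formula to v^2 - 2v - 12 = 0: v = (2 +/- sqrt(52))/2, i.e. v ~= 4.6056 or v ~= -2.6056.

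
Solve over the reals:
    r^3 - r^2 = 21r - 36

r = -4.8541 or r = 1.8541 or r = 4

Rearrange: r^3 - r^2 - 21r + 36 = 0.
Possible rational roots are divisors of 36. Testing r = 4 gives 0, so (r - 4) is a factor.
Divide: r^3 - r^2 - 21r + 36 = (r - 4)(r^2 + 3r - 9).
Apply the quadratic formula to r^2 + 3r - 9 = 0: r = (-3 +/- sqrt(45))/2, i.e. r ~= 1.8541 or r ~= -4.8541.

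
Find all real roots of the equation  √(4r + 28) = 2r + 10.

Square both sides: 4r + 28 = (2r + 10)².
Expand and rearrange: 4r² + 36r + 72 = 0.
Solving gives r = -3 or r = -6.
Check each candidate in the original equation:
  r = -3: √(16) = 4, while 2r + 10 = 4 — valid.
  r = -6: √(4) = 2, while 2r + 10 = -2 — extraneous.

r = -3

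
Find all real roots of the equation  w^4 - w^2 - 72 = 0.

Let u = w^2. The equation becomes u^2 - u - 72 = 0.
Factor: (u - 9)(u + 8) = 0, so u = 9 or u = -8.
w^2 = 9 gives w = +/-3.
w^2 = -8 < 0 has no real solution.

w = -3 or w = 3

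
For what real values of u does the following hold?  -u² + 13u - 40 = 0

Factor: -1(u - 5)(u - 8) = 0.
So u = 5 or u = 8.

u = 5 or u = 8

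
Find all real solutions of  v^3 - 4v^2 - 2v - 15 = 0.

Possible rational roots are divisors of -15. Testing v = 5 gives 0, so (v - 5) is a factor.
Divide: v^3 - 4v^2 - 2v - 15 = (v - 5)(v^2 + v + 3).
The quadratic v^2 + v + 3 has discriminant -11 < 0, so no further real roots.

v = 5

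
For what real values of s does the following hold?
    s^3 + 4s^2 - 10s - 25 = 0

s = -5 or s = -1.7913 or s = 2.7913

Possible rational roots are divisors of -25. Testing s = -5 gives 0, so (s + 5) is a factor.
Divide: s^3 + 4s^2 - 10s - 25 = (s + 5)(s^2 - s - 5).
Apply the quadratic formula to s^2 - s - 5 = 0: s = (1 +/- sqrt(21))/2, i.e. s ~= 2.7913 or s ~= -1.7913.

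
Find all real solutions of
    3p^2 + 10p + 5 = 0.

Discriminant: (10)^2 - 4*3*5 = 40.
Quadratic formula: p = (-10 +/- sqrt(40)) / 6.
So p = -5/3 + sqrt(10)/3 ~= -0.6126 or p = -5/3 - sqrt(10)/3 ~= -2.7208.

p = -2.7208 or p = -0.6126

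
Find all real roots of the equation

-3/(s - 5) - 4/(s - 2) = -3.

Multiply both sides by (s - 5)(s - 2):
-3(s - 2) - 4(s - 5) = -3(s - 5)(s - 2).
Expand and collect terms: -3s² + 28s - 56 = 0.
By the quadratic formula, s = (-28 ± √112) / -6, so s ≈ 2.9028 or s ≈ 6.4305.
Neither value makes a denominator zero (s ≠ 5, s ≠ 2), so both are valid.

s = 2.9028 or s = 6.4305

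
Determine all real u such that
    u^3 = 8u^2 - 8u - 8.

u = -0.6056 or u = 2 or u = 6.6056

Rearrange: u^3 - 8u^2 + 8u + 8 = 0.
Possible rational roots are divisors of 8. Testing u = 2 gives 0, so (u - 2) is a factor.
Divide: u^3 - 8u^2 + 8u + 8 = (u - 2)(u^2 - 6u - 4).
Apply the quadratic formula to u^2 - 6u - 4 = 0: u = (6 +/- sqrt(52))/2, i.e. u ~= 6.6056 or u ~= -0.6056.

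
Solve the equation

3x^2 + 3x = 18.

Bring every term to one side: 3x^2 + 3x - 18 = 0.
Factor: 3(x - 2)(x + 3) = 0.
So x = 2 or x = -3.

x = -3 or x = 2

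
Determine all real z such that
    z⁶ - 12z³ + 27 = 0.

Let u = z³. The equation becomes u² - 12u + 27 = 0.
Factor: (u - 9)(u - 3) = 0, so u = 9 or u = 3.
z³ = 9 gives z = ∛(9) ≈ 2.0801.
z³ = 3 gives z = ∛(3) ≈ 1.4422.

z = 1.4422 or z = 2.0801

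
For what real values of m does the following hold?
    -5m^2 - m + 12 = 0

m = -1.6524 or m = 1.4524

Discriminant: (-1)^2 - 4*(-5)*12 = 241.
Quadratic formula: m = (1 +/- sqrt(241)) / (-10).
So m = -sqrt(241)/10 - 1/10 ~= -1.6524 or m = -1/10 + sqrt(241)/10 ~= 1.4524.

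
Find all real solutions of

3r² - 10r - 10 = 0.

Discriminant: (-10)² − 4·3·(-10) = 220.
Quadratic formula: r = (10 ± √220) / 6.
So r = 5/3 + √(55)/3 ≈ 4.1387 or r = 5/3 - √(55)/3 ≈ -0.8054.

r = -0.8054 or r = 4.1387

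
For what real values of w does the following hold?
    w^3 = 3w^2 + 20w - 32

Rearrange: w^3 - 3w^2 - 20w + 32 = 0.
Possible rational roots are divisors of 32. Testing w = -4 gives 0, so (w + 4) is a factor.
Divide: w^3 - 3w^2 - 20w + 32 = (w + 4)(w^2 - 7w + 8).
Apply the quadratic formula to w^2 - 7w + 8 = 0: w = (7 +/- sqrt(17))/2, i.e. w ~= 5.5616 or w ~= 1.4384.

w = -4 or w = 1.4384 or w = 5.5616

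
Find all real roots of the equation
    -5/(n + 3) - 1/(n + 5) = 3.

n = -5.8165 or n = -4.1835

Multiply both sides by (n + 3)(n + 5):
-5(n + 5) - (n + 3) = 3(n + 3)(n + 5).
Expand and collect terms: 3n² + 30n + 73 = 0.
By the quadratic formula, n = (-30 ± √24) / 6, so n ≈ -4.1835 or n ≈ -5.8165.
Neither value makes a denominator zero (n ≠ -3, n ≠ -5), so both are valid.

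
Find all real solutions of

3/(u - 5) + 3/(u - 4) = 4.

Multiply both sides by (u - 5)(u - 4):
3(u - 4) + 3(u - 5) = 4(u - 5)(u - 4).
Expand and collect terms: 4u² - 42u + 107 = 0.
By the quadratic formula, u = (42 ± √52) / 8, so u ≈ 6.1514 or u ≈ 4.3486.
Neither value makes a denominator zero (u ≠ 5, u ≠ 4), so both are valid.

u = 4.3486 or u = 6.1514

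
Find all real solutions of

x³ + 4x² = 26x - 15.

x = -7.6533 or x = 0.6533 or x = 3

Rearrange: x³ + 4x² - 26x + 15 = 0.
Possible rational roots are divisors of 15. Testing x = 3 gives 0, so (x - 3) is a factor.
Divide: x³ + 4x² - 26x + 15 = (x - 3)(x² + 7x - 5).
Apply the quadratic formula to x² + 7x - 5 = 0: x = (-7 ± √69)/2, i.e. x ≈ 0.6533 or x ≈ -7.6533.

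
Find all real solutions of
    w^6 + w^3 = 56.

w = -2 or w = 1.9129

Let u = w^3. The equation becomes u^2 + u - 56 = 0.
Factor: (u + 8)(u - 7) = 0, so u = -8 or u = 7.
w^3 = -8 gives w = -2.
w^3 = 7 gives w = (7)^(1/3) ~= 1.9129.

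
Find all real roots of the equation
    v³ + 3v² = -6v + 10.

v = 1

Rearrange: v³ + 3v² + 6v - 10 = 0.
Possible rational roots are divisors of -10. Testing v = 1 gives 0, so (v - 1) is a factor.
Divide: v³ + 3v² + 6v - 10 = (v - 1)(v² + 4v + 10).
The quadratic v² + 4v + 10 has discriminant -24 < 0, so no further real roots.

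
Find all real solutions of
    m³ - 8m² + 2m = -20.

m = -1.3589 or m = 2 or m = 7.3589

Rearrange: m³ - 8m² + 2m + 20 = 0.
Possible rational roots are divisors of 20. Testing m = 2 gives 0, so (m - 2) is a factor.
Divide: m³ - 8m² + 2m + 20 = (m - 2)(m² - 6m - 10).
Apply the quadratic formula to m² - 6m - 10 = 0: m = (6 ± √76)/2, i.e. m ≈ 7.3589 or m ≈ -1.3589.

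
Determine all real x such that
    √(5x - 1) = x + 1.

Square both sides: 5x - 1 = (x + 1)².
Expand and rearrange: x² - 3x + 2 = 0.
Solving gives x = 2 or x = 1.
Check each candidate in the original equation:
  x = 2: √(9) = 3, while x + 1 = 3 — valid.
  x = 1: √(4) = 2, while x + 1 = 2 — valid.

x = 1 or x = 2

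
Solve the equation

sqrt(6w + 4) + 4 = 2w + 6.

Isolate the radical: sqrt(6w + 4) = 2w + 2.
Square both sides: 6w + 4 = (2w + 2)^2.
Expand and rearrange: 4w^2 + 2w = 0.
Solving gives w = 0 or w = -0.5.
Check each candidate in the original equation:
  w = 0: sqrt(4) = 2, while 2w + 2 = 2 — valid.
  w = -0.5: sqrt(1) = 1, while 2w + 2 = 1 — valid.

w = -0.5 or w = 0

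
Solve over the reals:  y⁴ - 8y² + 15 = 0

Let u = y². The equation becomes u² - 8u + 15 = 0.
Factor: (u - 5)(u - 3) = 0, so u = 5 or u = 3.
y² = 5 gives y = ±√(5) ≈ ±2.2361.
y² = 3 gives y = ±√(3) ≈ ±1.7321.

y = -2.2361 or y = -1.7321 or y = 1.7321 or y = 2.2361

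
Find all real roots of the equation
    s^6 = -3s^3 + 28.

Let u = s^3. The equation becomes u^2 + 3u - 28 = 0.
Factor: (u - 4)(u + 7) = 0, so u = 4 or u = -7.
s^3 = 4 gives s = (4)^(1/3) ~= 1.5874.
s^3 = -7 gives s = -(7)^(1/3) ~= -1.9129.

s = -1.9129 or s = 1.5874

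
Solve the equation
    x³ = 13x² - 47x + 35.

Rearrange: x³ - 13x² + 47x - 35 = 0.
Possible rational roots are divisors of -35. Testing x = 5 gives 0, so (x - 5) is a factor.
Divide: x³ - 13x² + 47x - 35 = (x - 5)(x² - 8x + 7).
Factor the quadratic: x = 7 or x = 1.

x = 1 or x = 5 or x = 7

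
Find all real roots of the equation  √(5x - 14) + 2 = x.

Isolate the radical: √(5x - 14) = x - 2.
Square both sides: 5x - 14 = (x - 2)².
Expand and rearrange: x² - 9x + 18 = 0.
Solving gives x = 6 or x = 3.
Check each candidate in the original equation:
  x = 6: √(16) = 4, while x - 2 = 4 — valid.
  x = 3: √(1) = 1, while x - 2 = 1 — valid.

x = 3 or x = 6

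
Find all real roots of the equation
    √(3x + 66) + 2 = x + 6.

Isolate the radical: √(3x + 66) = x + 4.
Square both sides: 3x + 66 = (x + 4)².
Expand and rearrange: x² + 5x - 50 = 0.
Solving gives x = 5 or x = -10.
Check each candidate in the original equation:
  x = 5: √(81) = 9, while x + 4 = 9 — valid.
  x = -10: √(36) = 6, while x + 4 = -6 — extraneous.

x = 5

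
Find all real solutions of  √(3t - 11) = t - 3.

t = 4 or t = 5

Square both sides: 3t - 11 = (t - 3)².
Expand and rearrange: t² - 9t + 20 = 0.
Solving gives t = 5 or t = 4.
Check each candidate in the original equation:
  t = 5: √(4) = 2, while t - 3 = 2 — valid.
  t = 4: √(1) = 1, while t - 3 = 1 — valid.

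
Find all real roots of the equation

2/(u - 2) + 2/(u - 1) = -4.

u = 0.2929 or u = 1.7071

Multiply both sides by (u - 2)(u - 1):
2(u - 1) + 2(u - 2) = -4(u - 2)(u - 1).
Expand and collect terms: -4u² + 8u - 2 = 0.
By the quadratic formula, u = (-8 ± √32) / -8, so u ≈ 0.2929 or u ≈ 1.7071.
Neither value makes a denominator zero (u ≠ 2, u ≠ 1), so both are valid.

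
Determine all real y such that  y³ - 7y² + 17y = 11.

Rearrange: y³ - 7y² + 17y - 11 = 0.
Possible rational roots are divisors of -11. Testing y = 1 gives 0, so (y - 1) is a factor.
Divide: y³ - 7y² + 17y - 11 = (y - 1)(y² - 6y + 11).
The quadratic y² - 6y + 11 has discriminant -8 < 0, so no further real roots.

y = 1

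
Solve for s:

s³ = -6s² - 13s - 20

Rearrange: s³ + 6s² + 13s + 20 = 0.
Possible rational roots are divisors of 20. Testing s = -4 gives 0, so (s + 4) is a factor.
Divide: s³ + 6s² + 13s + 20 = (s + 4)(s² + 2s + 5).
The quadratic s² + 2s + 5 has discriminant -16 < 0, so no further real roots.

s = -4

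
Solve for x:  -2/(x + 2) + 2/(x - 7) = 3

Multiply both sides by (x + 2)(x - 7):
-2(x - 7) + 2(x + 2) = 3(x + 2)(x - 7).
Expand and collect terms: 3x² - 15x - 60 = 0.
By the quadratic formula, x = (15 ± √945) / 6, so x ≈ 7.6235 or x ≈ -2.6235.
Neither value makes a denominator zero (x ≠ -2, x ≠ 7), so both are valid.

x = -2.6235 or x = 7.6235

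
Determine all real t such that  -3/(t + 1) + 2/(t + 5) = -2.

t = -5.7604 or t = 0.2604

Multiply both sides by (t + 1)(t + 5):
-3(t + 5) + 2(t + 1) = -2(t + 1)(t + 5).
Expand and collect terms: -2t² - 11t + 3 = 0.
By the quadratic formula, t = (11 ± √145) / -4, so t ≈ -5.7604 or t ≈ 0.2604.
Neither value makes a denominator zero (t ≠ -1, t ≠ -5), so both are valid.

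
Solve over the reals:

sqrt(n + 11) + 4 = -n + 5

Isolate the radical: sqrt(n + 11) = -n + 1.
Square both sides: n + 11 = (-n + 1)^2.
Expand and rearrange: n^2 - 3n - 10 = 0.
Solving gives n = 5 or n = -2.
Check each candidate in the original equation:
  n = 5: sqrt(16) = 4, while -n + 1 = -4 — extraneous.
  n = -2: sqrt(9) = 3, while -n + 1 = 3 — valid.

n = -2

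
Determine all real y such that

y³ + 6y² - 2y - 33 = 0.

y = -5.1401 or y = -3 or y = 2.1401

Possible rational roots are divisors of -33. Testing y = -3 gives 0, so (y + 3) is a factor.
Divide: y³ + 6y² - 2y - 33 = (y + 3)(y² + 3y - 11).
Apply the quadratic formula to y² + 3y - 11 = 0: y = (-3 ± √53)/2, i.e. y ≈ 2.1401 or y ≈ -5.1401.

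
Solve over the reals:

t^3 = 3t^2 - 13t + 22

Rearrange: t^3 - 3t^2 + 13t - 22 = 0.
Possible rational roots are divisors of -22. Testing t = 2 gives 0, so (t - 2) is a factor.
Divide: t^3 - 3t^2 + 13t - 22 = (t - 2)(t^2 - t + 11).
The quadratic t^2 - t + 11 has discriminant -43 < 0, so no further real roots.

t = 2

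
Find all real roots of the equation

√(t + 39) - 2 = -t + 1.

t = -3

Isolate the radical: √(t + 39) = -t + 3.
Square both sides: t + 39 = (-t + 3)².
Expand and rearrange: t² - 7t - 30 = 0.
Solving gives t = 10 or t = -3.
Check each candidate in the original equation:
  t = 10: √(49) = 7, while -t + 3 = -7 — extraneous.
  t = -3: √(36) = 6, while -t + 3 = 6 — valid.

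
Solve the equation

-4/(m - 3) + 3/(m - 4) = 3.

m = 2.1315 or m = 4.5352

Multiply both sides by (m - 3)(m - 4):
-4(m - 4) + 3(m - 3) = 3(m - 3)(m - 4).
Expand and collect terms: 3m^2 - 20m + 29 = 0.
By the quadratic formula, m = (20 +/- sqrt(52)) / 6, so m ~= 4.5352 or m ~= 2.1315.
Neither value makes a denominator zero (m != 3, m != 4), so both are valid.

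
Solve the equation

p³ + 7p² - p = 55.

p = -5 or p = -4.4641 or p = 2.4641

Rearrange: p³ + 7p² - p - 55 = 0.
Possible rational roots are divisors of -55. Testing p = -5 gives 0, so (p + 5) is a factor.
Divide: p³ + 7p² - p - 55 = (p + 5)(p² + 2p - 11).
Apply the quadratic formula to p² + 2p - 11 = 0: p = (-2 ± √48)/2, i.e. p ≈ 2.4641 or p ≈ -4.4641.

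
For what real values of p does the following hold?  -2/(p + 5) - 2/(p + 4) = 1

p = -8.5616 or p = -4.4384

Multiply both sides by (p + 5)(p + 4):
-2(p + 4) - 2(p + 5) = (p + 5)(p + 4).
Expand and collect terms: p² + 13p + 38 = 0.
By the quadratic formula, p = (-13 ± √17) / 2, so p ≈ -4.4384 or p ≈ -8.5616.
Neither value makes a denominator zero (p ≠ -5, p ≠ -4), so both are valid.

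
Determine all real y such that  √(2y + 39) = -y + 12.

Square both sides: 2y + 39 = (-y + 12)².
Expand and rearrange: y² - 26y + 105 = 0.
Solving gives y = 21 or y = 5.
Check each candidate in the original equation:
  y = 21: √(81) = 9, while -y + 12 = -9 — extraneous.
  y = 5: √(49) = 7, while -y + 12 = 7 — valid.

y = 5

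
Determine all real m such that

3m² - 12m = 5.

m = -0.3805 or m = 4.3805

Rearrange to standard form: 3m² - 12m - 5 = 0.
Discriminant: (-12)² − 4·3·(-5) = 204.
Quadratic formula: m = (12 ± √204) / 6.
So m = 2 + √(51)/3 ≈ 4.3805 or m = 2 - √(51)/3 ≈ -0.3805.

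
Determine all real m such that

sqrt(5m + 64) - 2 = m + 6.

m = 0

Isolate the radical: sqrt(5m + 64) = m + 8.
Square both sides: 5m + 64 = (m + 8)^2.
Expand and rearrange: m^2 + 11m = 0.
Solving gives m = 0 or m = -11.
Check each candidate in the original equation:
  m = 0: sqrt(64) = 8, while m + 8 = 8 — valid.
  m = -11: sqrt(9) = 3, while m + 8 = -3 — extraneous.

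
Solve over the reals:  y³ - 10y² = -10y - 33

y = -1.3218 or y = 3 or y = 8.3218

Rearrange: y³ - 10y² + 10y + 33 = 0.
Possible rational roots are divisors of 33. Testing y = 3 gives 0, so (y - 3) is a factor.
Divide: y³ - 10y² + 10y + 33 = (y - 3)(y² - 7y - 11).
Apply the quadratic formula to y² - 7y - 11 = 0: y = (7 ± √93)/2, i.e. y ≈ 8.3218 or y ≈ -1.3218.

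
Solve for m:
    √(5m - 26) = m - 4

m = 6 or m = 7

Square both sides: 5m - 26 = (m - 4)².
Expand and rearrange: m² - 13m + 42 = 0.
Solving gives m = 7 or m = 6.
Check each candidate in the original equation:
  m = 7: √(9) = 3, while m - 4 = 3 — valid.
  m = 6: √(4) = 2, while m - 4 = 2 — valid.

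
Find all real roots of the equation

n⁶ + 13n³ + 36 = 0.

n = -2.0801 or n = -1.5874

Let u = n³. The equation becomes u² + 13u + 36 = 0.
Factor: (u + 4)(u + 9) = 0, so u = -4 or u = -9.
n³ = -4 gives n = -∛(4) ≈ -1.5874.
n³ = -9 gives n = -∛(9) ≈ -2.0801.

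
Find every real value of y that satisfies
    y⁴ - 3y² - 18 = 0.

y = -2.4495 or y = 2.4495

Let u = y². The equation becomes u² - 3u - 18 = 0.
Factor: (u + 3)(u - 6) = 0, so u = -3 or u = 6.
y² = -3 < 0 has no real solution.
y² = 6 gives y = ±√(6) ≈ ±2.4495.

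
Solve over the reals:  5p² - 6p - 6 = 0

p = -0.649 or p = 1.849

Discriminant: (-6)² − 4·5·(-6) = 156.
Quadratic formula: p = (6 ± √156) / 10.
So p = 3/5 + √(39)/5 ≈ 1.849 or p = 3/5 - √(39)/5 ≈ -0.649.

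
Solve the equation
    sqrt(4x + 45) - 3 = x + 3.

x = 1

Isolate the radical: sqrt(4x + 45) = x + 6.
Square both sides: 4x + 45 = (x + 6)^2.
Expand and rearrange: x^2 + 8x - 9 = 0.
Solving gives x = 1 or x = -9.
Check each candidate in the original equation:
  x = 1: sqrt(49) = 7, while x + 6 = 7 — valid.
  x = -9: sqrt(9) = 3, while x + 6 = -3 — extraneous.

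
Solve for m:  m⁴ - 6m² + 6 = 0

Let u = m². The equation becomes u² - 6u + 6 = 0.
By the quadratic formula, u = √(3) + 3 or u = 3 - √(3).
m² = √(3) + 3 gives m = ±√(√(3) + 3) ≈ ±2.1753.
m² = 3 - √(3) gives m = ±√(3 - √(3)) ≈ ±1.126.

m = -2.1753 or m = -1.126 or m = 1.126 or m = 2.1753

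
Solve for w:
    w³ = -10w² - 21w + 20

w = -5.7016 or w = -5 or w = 0.7016

Rearrange: w³ + 10w² + 21w - 20 = 0.
Possible rational roots are divisors of -20. Testing w = -5 gives 0, so (w + 5) is a factor.
Divide: w³ + 10w² + 21w - 20 = (w + 5)(w² + 5w - 4).
Apply the quadratic formula to w² + 5w - 4 = 0: w = (-5 ± √41)/2, i.e. w ≈ 0.7016 or w ≈ -5.7016.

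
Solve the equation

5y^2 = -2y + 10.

y = -1.6283 or y = 1.2283

Rearrange to standard form: 5y^2 + 2y - 10 = 0.
Discriminant: (2)^2 - 4*5*(-10) = 204.
Quadratic formula: y = (-2 +/- sqrt(204)) / 10.
So y = -1/5 + sqrt(51)/5 ~= 1.2283 or y = -sqrt(51)/5 - 1/5 ~= -1.6283.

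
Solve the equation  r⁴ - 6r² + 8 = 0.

Let u = r². The equation becomes u² - 6u + 8 = 0.
Factor: (u - 4)(u - 2) = 0, so u = 4 or u = 2.
r² = 4 gives r = ±2.
r² = 2 gives r = ±√(2) ≈ ±1.4142.

r = -2 or r = -1.4142 or r = 1.4142 or r = 2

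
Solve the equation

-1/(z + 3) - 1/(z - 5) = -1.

Multiply both sides by (z + 3)(z - 5):
-(z - 5) - (z + 3) = -(z + 3)(z - 5).
Expand and collect terms: -z² + 4z + 13 = 0.
By the quadratic formula, z = (-4 ± √68) / -2, so z ≈ -2.1231 or z ≈ 6.1231.
Neither value makes a denominator zero (z ≠ -3, z ≠ 5), so both are valid.

z = -2.1231 or z = 6.1231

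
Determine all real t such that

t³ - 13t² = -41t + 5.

t = 0.127 or t = 5 or t = 7.873

Rearrange: t³ - 13t² + 41t - 5 = 0.
Possible rational roots are divisors of -5. Testing t = 5 gives 0, so (t - 5) is a factor.
Divide: t³ - 13t² + 41t - 5 = (t - 5)(t² - 8t + 1).
Apply the quadratic formula to t² - 8t + 1 = 0: t = (8 ± √60)/2, i.e. t ≈ 7.873 or t ≈ 0.127.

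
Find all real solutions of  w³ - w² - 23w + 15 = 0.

Possible rational roots are divisors of 15. Testing w = 5 gives 0, so (w - 5) is a factor.
Divide: w³ - w² - 23w + 15 = (w - 5)(w² + 4w - 3).
Apply the quadratic formula to w² + 4w - 3 = 0: w = (-4 ± √28)/2, i.e. w ≈ 0.6458 or w ≈ -4.6458.

w = -4.6458 or w = 0.6458 or w = 5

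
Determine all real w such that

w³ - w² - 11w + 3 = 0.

Possible rational roots are divisors of 3. Testing w = -3 gives 0, so (w + 3) is a factor.
Divide: w³ - w² - 11w + 3 = (w + 3)(w² - 4w + 1).
Apply the quadratic formula to w² - 4w + 1 = 0: w = (4 ± √12)/2, i.e. w ≈ 3.7321 or w ≈ 0.2679.

w = -3 or w = 0.2679 or w = 3.7321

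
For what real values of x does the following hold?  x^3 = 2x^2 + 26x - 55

Rearrange: x^3 - 2x^2 - 26x + 55 = 0.
Possible rational roots are divisors of 55. Testing x = 5 gives 0, so (x - 5) is a factor.
Divide: x^3 - 2x^2 - 26x + 55 = (x - 5)(x^2 + 3x - 11).
Apply the quadratic formula to x^2 + 3x - 11 = 0: x = (-3 +/- sqrt(53))/2, i.e. x ~= 2.1401 or x ~= -5.1401.

x = -5.1401 or x = 2.1401 or x = 5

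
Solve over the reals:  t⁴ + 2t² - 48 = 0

t = -2.4495 or t = 2.4495

Let u = t². The equation becomes u² + 2u - 48 = 0.
Factor: (u + 8)(u - 6) = 0, so u = -8 or u = 6.
t² = -8 < 0 has no real solution.
t² = 6 gives t = ±√(6) ≈ ±2.4495.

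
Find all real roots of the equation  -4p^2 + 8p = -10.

p = -0.8708 or p = 2.8708

Rearrange to standard form: -4p^2 + 8p + 10 = 0.
Discriminant: (8)^2 - 4*(-4)*10 = 224.
Quadratic formula: p = (-8 +/- sqrt(224)) / (-8).
So p = 1 - sqrt(14)/2 ~= -0.8708 or p = 1 + sqrt(14)/2 ~= 2.8708.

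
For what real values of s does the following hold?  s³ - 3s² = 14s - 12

Rearrange: s³ - 3s² - 14s + 12 = 0.
Possible rational roots are divisors of 12. Testing s = -3 gives 0, so (s + 3) is a factor.
Divide: s³ - 3s² - 14s + 12 = (s + 3)(s² - 6s + 4).
Apply the quadratic formula to s² - 6s + 4 = 0: s = (6 ± √20)/2, i.e. s ≈ 5.2361 or s ≈ 0.7639.

s = -3 or s = 0.7639 or s = 5.2361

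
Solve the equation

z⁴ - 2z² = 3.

z = -1.7321 or z = 1.7321

Let u = z². The equation becomes u² - 2u - 3 = 0.
Factor: (u - 3)(u + 1) = 0, so u = 3 or u = -1.
z² = 3 gives z = ±√(3) ≈ ±1.7321.
z² = -1 < 0 has no real solution.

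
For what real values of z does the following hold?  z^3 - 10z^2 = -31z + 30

Rearrange: z^3 - 10z^2 + 31z - 30 = 0.
Possible rational roots are divisors of -30. Testing z = 5 gives 0, so (z - 5) is a factor.
Divide: z^3 - 10z^2 + 31z - 30 = (z - 5)(z^2 - 5z + 6).
Factor the quadratic: z = 3 or z = 2.

z = 2 or z = 3 or z = 5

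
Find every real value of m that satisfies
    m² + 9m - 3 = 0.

m = -9.3218 or m = 0.3218

Discriminant: (9)² − 4·1·(-3) = 93.
Quadratic formula: m = (-9 ± √93) / 2.
So m = -9/2 + √(93)/2 ≈ 0.3218 or m = -√(93)/2 - 9/2 ≈ -9.3218.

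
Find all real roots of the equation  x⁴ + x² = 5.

Let u = x². The equation becomes u² + u - 5 = 0.
By the quadratic formula, u = -1/2 + √(21)/2 or u = -√(21)/2 - 1/2.
x² = -1/2 + √(21)/2 gives x = ±√(-1/2 + √(21)/2) ≈ ±1.3384.
x² = -√(21)/2 - 1/2 < 0 has no real solution.

x = -1.3384 or x = 1.3384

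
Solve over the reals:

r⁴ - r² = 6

Let u = r². The equation becomes u² - u - 6 = 0.
Factor: (u - 3)(u + 2) = 0, so u = 3 or u = -2.
r² = 3 gives r = ±√(3) ≈ ±1.7321.
r² = -2 < 0 has no real solution.

r = -1.7321 or r = 1.7321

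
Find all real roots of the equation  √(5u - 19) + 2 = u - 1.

Isolate the radical: √(5u - 19) = u - 3.
Square both sides: 5u - 19 = (u - 3)².
Expand and rearrange: u² - 11u + 28 = 0.
Solving gives u = 7 or u = 4.
Check each candidate in the original equation:
  u = 7: √(16) = 4, while u - 3 = 4 — valid.
  u = 4: √(1) = 1, while u - 3 = 1 — valid.

u = 4 or u = 7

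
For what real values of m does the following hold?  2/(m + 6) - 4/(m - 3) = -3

m = -6.5853 or m = 4.2519

Multiply both sides by (m + 6)(m - 3):
2(m - 3) - 4(m + 6) = -3(m + 6)(m - 3).
Expand and collect terms: -3m^2 - 7m + 84 = 0.
By the quadratic formula, m = (7 +/- sqrt(1057)) / -6, so m ~= -6.5853 or m ~= 4.2519.
Neither value makes a denominator zero (m != -6, m != 3), so both are valid.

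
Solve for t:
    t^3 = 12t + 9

Rearrange: t^3 - 12t - 9 = 0.
Possible rational roots are divisors of -9. Testing t = -3 gives 0, so (t + 3) is a factor.
Divide: t^3 - 12t - 9 = (t + 3)(t^2 - 3t - 3).
Apply the quadratic formula to t^2 - 3t - 3 = 0: t = (3 +/- sqrt(21))/2, i.e. t ~= 3.7913 or t ~= -0.7913.

t = -3 or t = -0.7913 or t = 3.7913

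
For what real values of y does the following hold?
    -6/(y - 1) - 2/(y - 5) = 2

y = -2.4641 or y = 4.4641

Multiply both sides by (y - 1)(y - 5):
-6(y - 5) - 2(y - 1) = 2(y - 1)(y - 5).
Expand and collect terms: 2y² - 4y - 22 = 0.
By the quadratic formula, y = (4 ± √192) / 4, so y ≈ 4.4641 or y ≈ -2.4641.
Neither value makes a denominator zero (y ≠ 1, y ≠ 5), so both are valid.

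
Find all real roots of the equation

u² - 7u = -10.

u = 2 or u = 5

Bring every term to one side: u² - 7u + 10 = 0.
Factor: (u - 5)(u - 2) = 0.
So u = 5 or u = 2.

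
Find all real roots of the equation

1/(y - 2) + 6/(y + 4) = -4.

y = -5.5514 or y = 1.8014

Multiply both sides by (y - 2)(y + 4):
(y + 4) + 6(y - 2) = -4(y - 2)(y + 4).
Expand and collect terms: -4y^2 - 15y + 40 = 0.
By the quadratic formula, y = (15 +/- sqrt(865)) / -8, so y ~= -5.5514 or y ~= 1.8014.
Neither value makes a denominator zero (y != 2, y != -4), so both are valid.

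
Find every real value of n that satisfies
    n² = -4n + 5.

Bring every term to one side: n² + 4n - 5 = 0.
Factor: (n - 1)(n + 5) = 0.
So n = 1 or n = -5.

n = -5 or n = 1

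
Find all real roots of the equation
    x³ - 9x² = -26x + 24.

x = 2 or x = 3 or x = 4

Rearrange: x³ - 9x² + 26x - 24 = 0.
Possible rational roots are divisors of -24. Testing x = 3 gives 0, so (x - 3) is a factor.
Divide: x³ - 9x² + 26x - 24 = (x - 3)(x² - 6x + 8).
Factor the quadratic: x = 4 or x = 2.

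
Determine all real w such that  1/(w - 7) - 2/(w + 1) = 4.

Multiply both sides by (w - 7)(w + 1):
(w + 1) - 2(w - 7) = 4(w - 7)(w + 1).
Expand and collect terms: 4w^2 - 23w - 43 = 0.
By the quadratic formula, w = (23 +/- sqrt(1217)) / 8, so w ~= 7.2357 or w ~= -1.4857.
Neither value makes a denominator zero (w != 7, w != -1), so both are valid.

w = -1.4857 or w = 7.2357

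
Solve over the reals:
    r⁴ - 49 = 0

r = -2.6458 or r = 2.6458

Let u = r². The equation becomes u² - 49 = 0.
Factor: (u + 7)(u - 7) = 0, so u = -7 or u = 7.
r² = -7 < 0 has no real solution.
r² = 7 gives r = ±√(7) ≈ ±2.6458.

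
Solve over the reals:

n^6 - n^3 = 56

Let u = n^3. The equation becomes u^2 - u - 56 = 0.
Factor: (u - 8)(u + 7) = 0, so u = 8 or u = -7.
n^3 = 8 gives n = 2.
n^3 = -7 gives n = -(7)^(1/3) ~= -1.9129.

n = -1.9129 or n = 2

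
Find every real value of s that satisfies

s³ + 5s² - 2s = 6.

Rearrange: s³ + 5s² - 2s - 6 = 0.
Possible rational roots are divisors of -6. Testing s = -1 gives 0, so (s + 1) is a factor.
Divide: s³ + 5s² - 2s - 6 = (s + 1)(s² + 4s - 6).
Apply the quadratic formula to s² + 4s - 6 = 0: s = (-4 ± √40)/2, i.e. s ≈ 1.1623 or s ≈ -5.1623.

s = -5.1623 or s = -1 or s = 1.1623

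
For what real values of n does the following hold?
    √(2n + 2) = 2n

Square both sides: 2n + 2 = (2n)².
Expand and rearrange: 4n² - 2n - 2 = 0.
Solving gives n = 1 or n = -0.5.
Check each candidate in the original equation:
  n = 1: √(4) = 2, while 2n = 2 — valid.
  n = -0.5: √(1) = 1, while 2n = -1 — extraneous.

n = 1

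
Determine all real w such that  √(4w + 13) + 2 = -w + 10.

w = 3

Isolate the radical: √(4w + 13) = -w + 8.
Square both sides: 4w + 13 = (-w + 8)².
Expand and rearrange: w² - 20w + 51 = 0.
Solving gives w = 17 or w = 3.
Check each candidate in the original equation:
  w = 17: √(81) = 9, while -w + 8 = -9 — extraneous.
  w = 3: √(25) = 5, while -w + 8 = 5 — valid.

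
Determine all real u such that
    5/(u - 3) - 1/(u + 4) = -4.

Multiply both sides by (u - 3)(u + 4):
5(u + 4) - (u - 3) = -4(u - 3)(u + 4).
Expand and collect terms: -4u² - 8u + 25 = 0.
By the quadratic formula, u = (8 ± √464) / -8, so u ≈ -3.6926 or u ≈ 1.6926.
Neither value makes a denominator zero (u ≠ 3, u ≠ -4), so both are valid.

u = -3.6926 or u = 1.6926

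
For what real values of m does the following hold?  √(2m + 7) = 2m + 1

m = 1

Square both sides: 2m + 7 = (2m + 1)².
Expand and rearrange: 4m² + 2m - 6 = 0.
Solving gives m = 1 or m = -1.5.
Check each candidate in the original equation:
  m = 1: √(9) = 3, while 2m + 1 = 3 — valid.
  m = -1.5: √(4) = 2, while 2m + 1 = -2 — extraneous.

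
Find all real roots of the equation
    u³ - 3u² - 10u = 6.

u = -1.1623 or u = -1 or u = 5.1623

Rearrange: u³ - 3u² - 10u - 6 = 0.
Possible rational roots are divisors of -6. Testing u = -1 gives 0, so (u + 1) is a factor.
Divide: u³ - 3u² - 10u - 6 = (u + 1)(u² - 4u - 6).
Apply the quadratic formula to u² - 4u - 6 = 0: u = (4 ± √40)/2, i.e. u ≈ 5.1623 or u ≈ -1.1623.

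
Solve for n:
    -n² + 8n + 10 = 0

Discriminant: (8)² − 4·(-1)·10 = 104.
Quadratic formula: n = (-8 ± √104) / (-2).
So n = 4 - √(26) ≈ -1.099 or n = 4 + √(26) ≈ 9.099.

n = -1.099 or n = 9.099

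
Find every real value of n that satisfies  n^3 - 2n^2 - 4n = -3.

Rearrange: n^3 - 2n^2 - 4n + 3 = 0.
Possible rational roots are divisors of 3. Testing n = 3 gives 0, so (n - 3) is a factor.
Divide: n^3 - 2n^2 - 4n + 3 = (n - 3)(n^2 + n - 1).
Apply the quadratic formula to n^2 + n - 1 = 0: n = (-1 +/- sqrt(5))/2, i.e. n ~= 0.618 or n ~= -1.618.

n = -1.618 or n = 0.618 or n = 3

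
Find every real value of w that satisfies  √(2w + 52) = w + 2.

Square both sides: 2w + 52 = (w + 2)².
Expand and rearrange: w² + 2w - 48 = 0.
Solving gives w = 6 or w = -8.
Check each candidate in the original equation:
  w = 6: √(64) = 8, while w + 2 = 8 — valid.
  w = -8: √(36) = 6, while w + 2 = -6 — extraneous.

w = 6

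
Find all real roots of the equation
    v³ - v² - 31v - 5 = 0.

Possible rational roots are divisors of -5. Testing v = -5 gives 0, so (v + 5) is a factor.
Divide: v³ - v² - 31v - 5 = (v + 5)(v² - 6v - 1).
Apply the quadratic formula to v² - 6v - 1 = 0: v = (6 ± √40)/2, i.e. v ≈ 6.1623 or v ≈ -0.1623.

v = -5 or v = -0.1623 or v = 6.1623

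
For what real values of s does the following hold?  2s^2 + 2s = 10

Rearrange to standard form: 2s^2 + 2s - 10 = 0.
Discriminant: (2)^2 - 4*2*(-10) = 84.
Quadratic formula: s = (-2 +/- sqrt(84)) / 4.
So s = -1/2 + sqrt(21)/2 ~= 1.7913 or s = -sqrt(21)/2 - 1/2 ~= -2.7913.

s = -2.7913 or s = 1.7913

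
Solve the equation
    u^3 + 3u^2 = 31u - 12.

Rearrange: u^3 + 3u^2 - 31u + 12 = 0.
Possible rational roots are divisors of 12. Testing u = 4 gives 0, so (u - 4) is a factor.
Divide: u^3 + 3u^2 - 31u + 12 = (u - 4)(u^2 + 7u - 3).
Apply the quadratic formula to u^2 + 7u - 3 = 0: u = (-7 +/- sqrt(61))/2, i.e. u ~= 0.4051 or u ~= -7.4051.

u = -7.4051 or u = 0.4051 or u = 4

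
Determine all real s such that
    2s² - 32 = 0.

s = -4 or s = 4

Factor: 2(s - 4)(s + 4) = 0.
So s = 4 or s = -4.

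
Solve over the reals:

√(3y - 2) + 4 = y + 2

y = 6

Isolate the radical: √(3y - 2) = y - 2.
Square both sides: 3y - 2 = (y - 2)².
Expand and rearrange: y² - 7y + 6 = 0.
Solving gives y = 6 or y = 1.
Check each candidate in the original equation:
  y = 6: √(16) = 4, while y - 2 = 4 — valid.
  y = 1: √(1) = 1, while y - 2 = -1 — extraneous.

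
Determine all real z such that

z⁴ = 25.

Let u = z². The equation becomes u² - 25 = 0.
Factor: (u - 5)(u + 5) = 0, so u = 5 or u = -5.
z² = 5 gives z = ±√(5) ≈ ±2.2361.
z² = -5 < 0 has no real solution.

z = -2.2361 or z = 2.2361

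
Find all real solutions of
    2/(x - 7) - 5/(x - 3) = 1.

Multiply both sides by (x - 7)(x - 3):
2(x - 3) - 5(x - 7) = (x - 7)(x - 3).
Expand and collect terms: x² - 7x - 8 = 0.
Factor or apply the quadratic formula: x = 8 or x = -1.
Neither value makes a denominator zero (x ≠ 7, x ≠ 3), so both are valid.

x = -1 or x = 8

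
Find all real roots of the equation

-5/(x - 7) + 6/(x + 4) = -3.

x = -5.7691 or x = 8.4358

Multiply both sides by (x - 7)(x + 4):
-5(x + 4) + 6(x - 7) = -3(x - 7)(x + 4).
Expand and collect terms: -3x² + 8x + 146 = 0.
By the quadratic formula, x = (-8 ± √1816) / -6, so x ≈ -5.7691 or x ≈ 8.4358.
Neither value makes a denominator zero (x ≠ 7, x ≠ -4), so both are valid.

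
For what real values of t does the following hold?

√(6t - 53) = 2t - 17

t = 9 or t = 9.5

Square both sides: 6t - 53 = (2t - 17)².
Expand and rearrange: 4t² - 74t + 342 = 0.
Solving gives t = 9.5 or t = 9.
Check each candidate in the original equation:
  t = 9.5: √(4) = 2, while 2t - 17 = 2 — valid.
  t = 9: √(1) = 1, while 2t - 17 = 1 — valid.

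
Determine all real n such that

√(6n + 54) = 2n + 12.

n = -3

Square both sides: 6n + 54 = (2n + 12)².
Expand and rearrange: 4n² + 42n + 90 = 0.
Solving gives n = -3 or n = -7.5.
Check each candidate in the original equation:
  n = -3: √(36) = 6, while 2n + 12 = 6 — valid.
  n = -7.5: √(9) = 3, while 2n + 12 = -3 — extraneous.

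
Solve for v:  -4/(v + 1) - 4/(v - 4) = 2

Multiply both sides by (v + 1)(v - 4):
-4(v - 4) - 4(v + 1) = 2(v + 1)(v - 4).
Expand and collect terms: 2v² + 2v - 20 = 0.
By the quadratic formula, v = (-2 ± √164) / 4, so v ≈ 2.7016 or v ≈ -3.7016.
Neither value makes a denominator zero (v ≠ -1, v ≠ 4), so both are valid.

v = -3.7016 or v = 2.7016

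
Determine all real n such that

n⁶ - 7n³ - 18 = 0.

n = -1.2599 or n = 2.0801

Let u = n³. The equation becomes u² - 7u - 18 = 0.
Factor: (u - 9)(u + 2) = 0, so u = 9 or u = -2.
n³ = 9 gives n = ∛(9) ≈ 2.0801.
n³ = -2 gives n = -∛(2) ≈ -1.2599.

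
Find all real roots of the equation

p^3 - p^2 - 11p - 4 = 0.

p = -2.618 or p = -0.382 or p = 4

Possible rational roots are divisors of -4. Testing p = 4 gives 0, so (p - 4) is a factor.
Divide: p^3 - p^2 - 11p - 4 = (p - 4)(p^2 + 3p + 1).
Apply the quadratic formula to p^2 + 3p + 1 = 0: p = (-3 +/- sqrt(5))/2, i.e. p ~= -0.382 or p ~= -2.618.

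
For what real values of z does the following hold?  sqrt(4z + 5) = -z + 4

z = 1

Square both sides: 4z + 5 = (-z + 4)^2.
Expand and rearrange: z^2 - 12z + 11 = 0.
Solving gives z = 11 or z = 1.
Check each candidate in the original equation:
  z = 11: sqrt(49) = 7, while -z + 4 = -7 — extraneous.
  z = 1: sqrt(9) = 3, while -z + 4 = 3 — valid.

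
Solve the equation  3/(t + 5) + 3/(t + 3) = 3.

t = -4.4142 or t = -1.5858

Multiply both sides by (t + 5)(t + 3):
3(t + 3) + 3(t + 5) = 3(t + 5)(t + 3).
Expand and collect terms: 3t^2 + 18t + 21 = 0.
By the quadratic formula, t = (-18 +/- sqrt(72)) / 6, so t ~= -1.5858 or t ~= -4.4142.
Neither value makes a denominator zero (t != -5, t != -3), so both are valid.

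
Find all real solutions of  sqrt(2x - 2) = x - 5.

x = 9

Square both sides: 2x - 2 = (x - 5)^2.
Expand and rearrange: x^2 - 12x + 27 = 0.
Solving gives x = 9 or x = 3.
Check each candidate in the original equation:
  x = 9: sqrt(16) = 4, while x - 5 = 4 — valid.
  x = 3: sqrt(4) = 2, while x - 5 = -2 — extraneous.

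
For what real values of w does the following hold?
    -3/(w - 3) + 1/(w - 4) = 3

w = 2.1529 or w = 4.1805

Multiply both sides by (w - 3)(w - 4):
-3(w - 4) + (w - 3) = 3(w - 3)(w - 4).
Expand and collect terms: 3w² - 19w + 27 = 0.
By the quadratic formula, w = (19 ± √37) / 6, so w ≈ 4.1805 or w ≈ 2.1529.
Neither value makes a denominator zero (w ≠ 3, w ≠ 4), so both are valid.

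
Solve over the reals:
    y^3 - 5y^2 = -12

y = -1.3723 or y = 2 or y = 4.3723

Rearrange: y^3 - 5y^2 + 12 = 0.
Possible rational roots are divisors of 12. Testing y = 2 gives 0, so (y - 2) is a factor.
Divide: y^3 - 5y^2 + 12 = (y - 2)(y^2 - 3y - 6).
Apply the quadratic formula to y^2 - 3y - 6 = 0: y = (3 +/- sqrt(33))/2, i.e. y ~= 4.3723 or y ~= -1.3723.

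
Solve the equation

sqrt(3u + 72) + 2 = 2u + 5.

u = 3

Isolate the radical: sqrt(3u + 72) = 2u + 3.
Square both sides: 3u + 72 = (2u + 3)^2.
Expand and rearrange: 4u^2 + 9u - 63 = 0.
Solving gives u = 3 or u = -5.25.
Check each candidate in the original equation:
  u = 3: sqrt(81) = 9, while 2u + 3 = 9 — valid.
  u = -5.25: sqrt(56.25) = 7.5, while 2u + 3 = -7.5 — extraneous.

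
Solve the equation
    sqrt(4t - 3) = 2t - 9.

Square both sides: 4t - 3 = (2t - 9)^2.
Expand and rearrange: 4t^2 - 40t + 84 = 0.
Solving gives t = 7 or t = 3.
Check each candidate in the original equation:
  t = 7: sqrt(25) = 5, while 2t - 9 = 5 — valid.
  t = 3: sqrt(9) = 3, while 2t - 9 = -3 — extraneous.

t = 7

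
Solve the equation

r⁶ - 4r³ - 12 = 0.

r = -1.2599 or r = 1.8171

Let u = r³. The equation becomes u² - 4u - 12 = 0.
Factor: (u + 2)(u - 6) = 0, so u = -2 or u = 6.
r³ = -2 gives r = -∛(2) ≈ -1.2599.
r³ = 6 gives r = ∛(6) ≈ 1.8171.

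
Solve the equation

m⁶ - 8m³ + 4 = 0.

Let u = m³. The equation becomes u² - 8u + 4 = 0.
By the quadratic formula, u = 2·√(3) + 4 or u = 4 - 2·√(3).
m³ = 2·√(3) + 4 gives m = ∛(2·√(3) + 4) ≈ 1.9543.
m³ = 4 - 2·√(3) gives m = ∛(4 - 2·√(3)) ≈ 0.8123.

m = 0.8123 or m = 1.9543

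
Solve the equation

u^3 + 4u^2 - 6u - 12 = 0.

u = -4.7321 or u = -1.2679 or u = 2

Possible rational roots are divisors of -12. Testing u = 2 gives 0, so (u - 2) is a factor.
Divide: u^3 + 4u^2 - 6u - 12 = (u - 2)(u^2 + 6u + 6).
Apply the quadratic formula to u^2 + 6u + 6 = 0: u = (-6 +/- sqrt(12))/2, i.e. u ~= -1.2679 or u ~= -4.7321.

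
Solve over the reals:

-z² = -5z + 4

Bring every term to one side: -z² + 5z - 4 = 0.
Factor: -1(z - 4)(z - 1) = 0.
So z = 4 or z = 1.

z = 1 or z = 4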